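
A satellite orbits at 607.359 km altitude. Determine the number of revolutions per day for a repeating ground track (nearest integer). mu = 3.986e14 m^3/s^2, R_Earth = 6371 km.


r = 6.978359e+06 m
T = 2*pi*sqrt(r^3/mu) = 5801.5118 s = 96.6919 min
revs/day = 1440 / 96.6919 = 14.8927
Rounded: 15 revolutions per day

15 revolutions per day


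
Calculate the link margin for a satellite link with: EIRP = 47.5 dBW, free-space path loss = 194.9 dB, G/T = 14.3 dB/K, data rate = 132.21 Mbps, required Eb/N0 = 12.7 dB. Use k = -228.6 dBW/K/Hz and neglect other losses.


C/N0 = EIRP - FSPL + G/T - k = 47.5 - 194.9 + 14.3 - (-228.6)
C/N0 = 95.5000 dB-Hz
R_b = 132.21 Mbps = 1.3221e+08 bps -> 10*log10(R_b) = 81.2126 dB-Hz
Eb/N0 = C/N0 - 10*log10(R_b) = 95.5000 - 81.2126 = 14.2874 dB
Margin = Eb/N0 - Eb/N0_req = 14.2874 - 12.7 = 1.5874 dB (link closes)

1.5874 dB


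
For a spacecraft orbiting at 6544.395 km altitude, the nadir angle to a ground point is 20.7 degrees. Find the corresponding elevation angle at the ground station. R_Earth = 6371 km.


r = R_E + alt = 12915.3950 km
Law of sines in the satellite / Earth-center / ground-point triangle:
  sin(nadir)/R_E = sin(90 + el)/r  =>  cos(el) = (r/R_E)*sin(nadir)
cos(el) = (12915.3950 / 6371.0000) * sin(20.7 deg) = 0.71657
el = arccos(0.71657) = 44.2280 deg
(Earth-central angle = 90 - nadir - el = 25.0720 deg)

44.2280 degrees


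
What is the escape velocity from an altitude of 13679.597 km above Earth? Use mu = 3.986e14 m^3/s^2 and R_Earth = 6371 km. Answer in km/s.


r = 6371.0 + 13679.597 = 20050.5970 km = 2.0050597e+07 m
v_esc = sqrt(2*mu/r) = sqrt(2*3.986e14 / 2.0050597e+07)
v_esc = 6305.5067 m/s = 6.3055 km/s

6.3055 km/s


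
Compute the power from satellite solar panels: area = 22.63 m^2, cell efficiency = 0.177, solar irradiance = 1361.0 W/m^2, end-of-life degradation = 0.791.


P = area * eta * S * degradation
P = 22.63 * 0.177 * 1361.0 * 0.791
P = 4312.1358 W

4312.1358 W


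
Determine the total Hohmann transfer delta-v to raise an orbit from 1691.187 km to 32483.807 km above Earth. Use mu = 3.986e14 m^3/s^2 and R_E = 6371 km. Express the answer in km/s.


r1 = 8062.1870 km = 8.062187e+06 m
r2 = 38854.8070 km = 3.8854807e+07 m
dv1 = sqrt(mu/r1)*(sqrt(2*r2/(r1+r2)) - 1) = 2017.8833 m/s
dv2 = sqrt(mu/r2)*(1 - sqrt(2*r1/(r1+r2))) = 1325.2369 m/s
total dv = |dv1| + |dv2| = 2017.8833 + 1325.2369 = 3343.1201 m/s = 3.3431 km/s

3.3431 km/s


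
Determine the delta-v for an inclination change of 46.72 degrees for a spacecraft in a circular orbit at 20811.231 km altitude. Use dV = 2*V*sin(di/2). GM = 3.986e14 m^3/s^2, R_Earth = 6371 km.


r = 27182.2310 km = 2.7182231e+07 m
V = sqrt(mu/r) = 3829.3591 m/s
di = 46.72 deg = 0.8154178 rad
dV = 2*V*sin(di/2) = 2*3829.3591*sin(0.4077089)
dV = 3036.7360 m/s = 3.0367 km/s

3.0367 km/s


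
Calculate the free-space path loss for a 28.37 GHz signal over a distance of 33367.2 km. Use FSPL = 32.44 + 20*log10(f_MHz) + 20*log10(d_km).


f = 28.37 GHz = 28370.0000 MHz
d = 33367.2 km
FSPL = 32.44 + 20*log10(28370.0000) + 20*log10(33367.2)
FSPL = 32.44 + 89.0572 + 90.4664
FSPL = 211.9636 dB

211.9636 dB


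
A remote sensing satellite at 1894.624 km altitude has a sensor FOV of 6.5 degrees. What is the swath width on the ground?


FOV = 6.5 deg = 0.1134464 rad
swath = 2 * alt * tan(FOV/2) = 2 * 1894.624 * tan(0.0567232)
swath = 2 * 1894.624 * 0.05678412
swath = 215.1691 km

215.1691 km


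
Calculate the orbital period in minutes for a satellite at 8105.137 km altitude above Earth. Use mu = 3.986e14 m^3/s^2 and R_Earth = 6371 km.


r = 14476.1370 km = 1.4476137e+07 m
T = 2*pi*sqrt(r^3/mu) = 2*pi*sqrt(3.0335982e+21 / 3.986e14)
T = 17333.6590 s = 288.8943 min

288.8943 minutes


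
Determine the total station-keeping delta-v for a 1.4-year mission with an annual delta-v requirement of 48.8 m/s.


dV = rate * years = 48.8 * 1.4
dV = 68.3200 m/s

68.3200 m/s


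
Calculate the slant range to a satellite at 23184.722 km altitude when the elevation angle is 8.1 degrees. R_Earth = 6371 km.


h = 23184.722 km, el = 8.1 deg
d = -R_E*sin(el) + sqrt((R_E*sin(el))^2 + 2*R_E*h + h^2)
d = -6371.0000*sin(0.1413717) + sqrt((6371.0000*0.1409012)^2 + 2*6371.0000*23184.722 + 23184.722^2)
d = 27977.1671 km

27977.1671 km


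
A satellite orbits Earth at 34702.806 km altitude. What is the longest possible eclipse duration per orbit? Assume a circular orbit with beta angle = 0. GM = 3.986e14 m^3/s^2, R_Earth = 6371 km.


r = 41073.8060 km
T = 1380.7256 min
Eclipse fraction = arcsin(R_E/r)/pi = arcsin(6371.0000/41073.8060)/pi
= arcsin(0.155111)/pi = 0.04957353
Eclipse duration = 0.04957353 * 1380.7256 = 68.4474 min

68.4474 minutes


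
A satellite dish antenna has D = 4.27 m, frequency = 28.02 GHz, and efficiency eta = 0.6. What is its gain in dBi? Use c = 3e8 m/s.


lambda = c/f = 3e8 / 2.802e+10 = 0.01070664 m
G = eta*(pi*D/lambda)^2 = 0.6*(pi*4.27/0.01070664)^2
G = 941890.6772 (linear)
G = 10*log10(941890.6772) = 59.7400 dBi

59.7400 dBi


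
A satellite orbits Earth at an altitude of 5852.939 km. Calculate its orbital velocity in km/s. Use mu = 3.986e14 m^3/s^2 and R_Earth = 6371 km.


r = R_E + alt = 6371.0 + 5852.939 = 12223.9390 km = 1.2223939e+07 m
v = sqrt(mu/r) = sqrt(3.986e14 / 1.2223939e+07) = 5710.3544 m/s = 5.7104 km/s

5.7104 km/s


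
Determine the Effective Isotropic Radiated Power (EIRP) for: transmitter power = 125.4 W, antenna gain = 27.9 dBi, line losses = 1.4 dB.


Pt = 125.4 W = 20.9830 dBW
EIRP = Pt_dBW + Gt - losses = 20.9830 + 27.9 - 1.4 = 47.4830 dBW

47.4830 dBW


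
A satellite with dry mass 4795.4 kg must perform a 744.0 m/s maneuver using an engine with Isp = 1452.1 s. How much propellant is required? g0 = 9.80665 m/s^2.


ve = Isp * g0 = 1452.1 * 9.80665 = 14240.236465 m/s
mass ratio = exp(dv/ve) = exp(744.0/14240.236465) = 1.05363525
m_prop = m_dry * (mr - 1) = 4795.4 * (1.05363525 - 1)
m_prop = 257.2025 kg

257.2025 kg


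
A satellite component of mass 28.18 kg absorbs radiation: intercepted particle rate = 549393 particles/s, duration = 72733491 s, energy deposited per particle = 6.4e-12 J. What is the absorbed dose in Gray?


Total energy deposited = rate * time * E_per
  = 549393 * 72733491 * 6.4e-12 = 255.7393 J
Dose = E_total / mass = 255.7393 / 28.18
Dose = 9.0752 Gy

9.0752 Gy


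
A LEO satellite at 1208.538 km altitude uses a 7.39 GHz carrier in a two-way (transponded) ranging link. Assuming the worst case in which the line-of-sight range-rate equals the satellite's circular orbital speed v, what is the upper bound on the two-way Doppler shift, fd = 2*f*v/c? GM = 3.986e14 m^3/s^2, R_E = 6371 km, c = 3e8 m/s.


r = 7.579538e+06 m
v = sqrt(mu/r) = 7251.8244 m/s (worst-case radial velocity)
f = 7.39 GHz = 7.39e+09 Hz
fd = 2*f*v/c = 2*7.39e+09*7251.8244/3.0e+08
fd = 357273.2159 Hz

357273.2159 Hz


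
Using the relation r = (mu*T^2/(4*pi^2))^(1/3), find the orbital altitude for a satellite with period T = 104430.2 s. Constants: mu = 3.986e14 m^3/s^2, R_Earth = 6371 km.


T = 104430.2 s
r = (mu*T^2/(4*pi^2))^(1/3) = (3.986e14 * 104430.2^2 / (4*pi^2))^(1/3)
r = 4.7930276e+07 m = 47930.2755 km
alt = r - R_E = 47930.2755 - 6371 = 41559.2755 km

41559.2755 km


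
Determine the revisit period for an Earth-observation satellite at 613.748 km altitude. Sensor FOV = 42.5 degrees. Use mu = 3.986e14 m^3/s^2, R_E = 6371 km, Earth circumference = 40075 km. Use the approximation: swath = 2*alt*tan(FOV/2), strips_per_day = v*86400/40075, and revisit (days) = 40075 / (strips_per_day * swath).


swath = 2*613.748*tan(0.3708825) = 477.3471 km
v = sqrt(mu/r) = 7554.2834 m/s = 7.5543 km/s
strips/day = v*86400/40075 = 7.5543*86400/40075 = 16.2867
coverage/day = strips * swath = 16.2867 * 477.3471 = 7774.4158 km
revisit = 40075 / 7774.4158 = 5.1547 days

5.1547 days


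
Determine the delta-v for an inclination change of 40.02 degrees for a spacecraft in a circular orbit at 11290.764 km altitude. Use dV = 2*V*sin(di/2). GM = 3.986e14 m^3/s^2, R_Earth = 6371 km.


r = 17661.7640 km = 1.7661764e+07 m
V = sqrt(mu/r) = 4750.6344 m/s
di = 40.02 deg = 0.6984808 rad
dV = 2*V*sin(di/2) = 2*4750.6344*sin(0.3492404)
dV = 3251.1835 m/s = 3.2512 km/s

3.2512 km/s


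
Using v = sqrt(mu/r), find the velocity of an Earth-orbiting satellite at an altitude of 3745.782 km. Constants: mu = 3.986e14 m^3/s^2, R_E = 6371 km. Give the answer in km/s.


r = R_E + alt = 6371.0 + 3745.782 = 10116.7820 km = 1.0116782e+07 m
v = sqrt(mu/r) = sqrt(3.986e14 / 1.0116782e+07) = 6276.9324 m/s = 6.2769 km/s

6.2769 km/s


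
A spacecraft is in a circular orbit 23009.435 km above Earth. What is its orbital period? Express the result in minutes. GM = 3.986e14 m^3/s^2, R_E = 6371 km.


r = 29380.4350 km = 2.9380435e+07 m
T = 2*pi*sqrt(r^3/mu) = 2*pi*sqrt(2.5361484e+22 / 3.986e14)
T = 50118.5564 s = 835.3093 min

835.3093 minutes


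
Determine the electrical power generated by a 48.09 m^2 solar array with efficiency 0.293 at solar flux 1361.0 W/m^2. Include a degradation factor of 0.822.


P = area * eta * S * degradation
P = 48.09 * 0.293 * 1361.0 * 0.822
P = 15763.4887 W

15763.4887 W


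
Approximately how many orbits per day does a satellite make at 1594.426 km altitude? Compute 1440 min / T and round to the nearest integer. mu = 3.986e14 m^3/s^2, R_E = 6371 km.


r = 7.965426e+06 m
T = 2*pi*sqrt(r^3/mu) = 7074.9721 s = 117.9162 min
revs/day = 1440 / 117.9162 = 12.2121
Rounded: 12 revolutions per day

12 revolutions per day


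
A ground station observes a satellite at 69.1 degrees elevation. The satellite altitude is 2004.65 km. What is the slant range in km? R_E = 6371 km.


h = 2004.65 km, el = 69.1 deg
d = -R_E*sin(el) + sqrt((R_E*sin(el))^2 + 2*R_E*h + h^2)
d = -6371.0000*sin(1.2060) + sqrt((6371.0000*0.9342045)^2 + 2*6371.0000*2004.65 + 2004.65^2)
d = 2109.5724 km

2109.5724 km


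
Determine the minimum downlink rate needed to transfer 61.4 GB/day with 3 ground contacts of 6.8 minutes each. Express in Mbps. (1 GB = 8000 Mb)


total contact time = 3 * 6.8 * 60 = 1224.0000 s
data = 61.4 GB = 491200.0000 Mb
rate = 491200.0000 / 1224.0000 = 401.3072 Mbps

401.3072 Mbps


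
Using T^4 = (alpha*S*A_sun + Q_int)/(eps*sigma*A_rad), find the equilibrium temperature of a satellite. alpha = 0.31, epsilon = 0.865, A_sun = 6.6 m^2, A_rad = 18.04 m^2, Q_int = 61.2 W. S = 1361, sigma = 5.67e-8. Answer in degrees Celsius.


Numerator = alpha*S*A_sun + Q_int = 0.31*1361*6.6 + 61.2 = 2845.8060 W
Denominator = eps*sigma*A_rad = 0.865*5.67e-8*18.04 = 8.8478082e-07 W/K^4
T^4 = 3.2163966e+09 K^4
T = 238.1455 K = -35.0045 C

-35.0045 degrees Celsius


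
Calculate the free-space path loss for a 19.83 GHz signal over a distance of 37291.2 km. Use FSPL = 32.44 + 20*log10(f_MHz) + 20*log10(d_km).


f = 19.83 GHz = 19830.0000 MHz
d = 37291.2 km
FSPL = 32.44 + 20*log10(19830.0000) + 20*log10(37291.2)
FSPL = 32.44 + 85.9465 + 91.4321
FSPL = 209.8186 dB

209.8186 dB


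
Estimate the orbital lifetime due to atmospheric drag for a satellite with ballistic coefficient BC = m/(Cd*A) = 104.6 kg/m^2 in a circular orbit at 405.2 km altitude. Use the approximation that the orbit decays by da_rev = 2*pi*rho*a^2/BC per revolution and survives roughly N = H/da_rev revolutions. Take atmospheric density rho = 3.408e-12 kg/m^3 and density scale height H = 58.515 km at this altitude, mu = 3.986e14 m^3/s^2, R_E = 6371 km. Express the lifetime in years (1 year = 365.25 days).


a = R_E + alt = 6776.2000 km = 6.7762e+06 m
da_rev = 2*pi*rho*a^2/BC = 2*pi*3.408e-12*(6.7762e+06)^2/104.6 = 9.399834 m per revolution
N = H/da_rev = 58515.0000 m / 9.399834 m = 6225.1097 revolutions
P = 2*pi*sqrt(a^3/mu) = 5551.2469 s
lifetime = N*P = 6225.1097 * 5551.2469 = 3.4557121e+07 s = 399.9667 days
years = 399.9667 / 365.25 = 1.0950 years

1.0950 years


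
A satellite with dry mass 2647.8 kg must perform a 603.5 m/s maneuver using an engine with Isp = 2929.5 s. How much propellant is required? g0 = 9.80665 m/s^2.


ve = Isp * g0 = 2929.5 * 9.80665 = 28728.581175 m/s
mass ratio = exp(dv/ve) = exp(603.5/28728.581175) = 1.02122915
m_prop = m_dry * (mr - 1) = 2647.8 * (1.02122915 - 1)
m_prop = 56.2106 kg

56.2106 kg


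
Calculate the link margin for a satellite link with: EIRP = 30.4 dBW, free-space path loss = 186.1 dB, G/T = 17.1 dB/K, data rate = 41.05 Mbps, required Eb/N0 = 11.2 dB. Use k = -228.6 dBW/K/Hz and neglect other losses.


C/N0 = EIRP - FSPL + G/T - k = 30.4 - 186.1 + 17.1 - (-228.6)
C/N0 = 90.0000 dB-Hz
R_b = 41.05 Mbps = 4.105e+07 bps -> 10*log10(R_b) = 76.1331 dB-Hz
Eb/N0 = C/N0 - 10*log10(R_b) = 90.0000 - 76.1331 = 13.8669 dB
Margin = Eb/N0 - Eb/N0_req = 13.8669 - 11.2 = 2.6669 dB (link closes)

2.6669 dB


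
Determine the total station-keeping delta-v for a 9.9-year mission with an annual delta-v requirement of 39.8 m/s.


dV = rate * years = 39.8 * 9.9
dV = 394.0200 m/s

394.0200 m/s


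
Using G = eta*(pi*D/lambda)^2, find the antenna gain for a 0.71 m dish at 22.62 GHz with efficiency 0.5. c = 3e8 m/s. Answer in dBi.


lambda = c/f = 3e8 / 2.262e+10 = 0.0132626 m
G = eta*(pi*D/lambda)^2 = 0.5*(pi*0.71/0.0132626)^2
G = 14142.5961 (linear)
G = 10*log10(14142.5961) = 41.5053 dBi

41.5053 dBi


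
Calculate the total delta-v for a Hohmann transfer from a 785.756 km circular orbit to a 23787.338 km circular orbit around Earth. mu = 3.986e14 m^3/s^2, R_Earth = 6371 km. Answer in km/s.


r1 = 7156.7560 km = 7.156756e+06 m
r2 = 30158.3380 km = 3.0158338e+07 m
dv1 = sqrt(mu/r1)*(sqrt(2*r2/(r1+r2)) - 1) = 2025.3185 m/s
dv2 = sqrt(mu/r2)*(1 - sqrt(2*r1/(r1+r2))) = 1383.8831 m/s
total dv = |dv1| + |dv2| = 2025.3185 + 1383.8831 = 3409.2016 m/s = 3.4092 km/s

3.4092 km/s


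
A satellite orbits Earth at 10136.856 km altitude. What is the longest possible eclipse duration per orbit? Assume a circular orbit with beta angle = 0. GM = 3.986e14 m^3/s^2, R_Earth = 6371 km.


r = 16507.8560 km
T = 351.8001 min
Eclipse fraction = arcsin(R_E/r)/pi = arcsin(6371.0000/16507.8560)/pi
= arcsin(0.3859375)/pi = 0.126122
Eclipse duration = 0.126122 * 351.8001 = 44.3697 min

44.3697 minutes


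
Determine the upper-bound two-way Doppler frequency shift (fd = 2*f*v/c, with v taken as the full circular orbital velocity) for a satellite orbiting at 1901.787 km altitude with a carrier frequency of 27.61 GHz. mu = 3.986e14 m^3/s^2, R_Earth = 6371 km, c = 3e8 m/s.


r = 8.272787e+06 m
v = sqrt(mu/r) = 6941.3305 m/s (worst-case radial velocity)
f = 27.61 GHz = 2.761e+10 Hz
fd = 2*f*v/c = 2*2.761e+10*6941.3305/3.0e+08
fd = 1.2776676e+06 Hz

1.2777e+06 Hz


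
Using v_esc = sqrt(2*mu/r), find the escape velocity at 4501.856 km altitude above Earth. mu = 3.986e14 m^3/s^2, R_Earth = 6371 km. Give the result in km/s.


r = 6371.0 + 4501.856 = 10872.8560 km = 1.0872856e+07 m
v_esc = sqrt(2*mu/r) = sqrt(2*3.986e14 / 1.0872856e+07)
v_esc = 8562.7217 m/s = 8.5627 km/s

8.5627 km/s


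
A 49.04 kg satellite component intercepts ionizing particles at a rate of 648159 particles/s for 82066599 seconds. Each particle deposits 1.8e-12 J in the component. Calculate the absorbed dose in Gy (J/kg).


Total energy deposited = rate * time * E_per
  = 648159 * 82066599 * 1.8e-12 = 95.7460 J
Dose = E_total / mass = 95.7460 / 49.04
Dose = 1.9524 Gy

1.9524 Gy


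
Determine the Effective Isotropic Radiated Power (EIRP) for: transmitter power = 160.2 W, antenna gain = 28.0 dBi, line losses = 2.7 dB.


Pt = 160.2 W = 22.0466 dBW
EIRP = Pt_dBW + Gt - losses = 22.0466 + 28.0 - 2.7 = 47.3466 dBW

47.3466 dBW


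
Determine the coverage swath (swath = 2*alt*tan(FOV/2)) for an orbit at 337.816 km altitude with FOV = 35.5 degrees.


FOV = 35.5 deg = 0.6195919 rad
swath = 2 * alt * tan(FOV/2) = 2 * 337.816 * tan(0.3097959)
swath = 2 * 337.816 * 0.3201025
swath = 216.2715 km

216.2715 km


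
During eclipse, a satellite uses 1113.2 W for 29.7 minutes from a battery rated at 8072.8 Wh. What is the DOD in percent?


E_used = P * t / 60 = 1113.2 * 29.7 / 60 = 551.0340 Wh
DOD = E_used / E_total * 100 = 551.0340 / 8072.8 * 100
DOD = 6.8258 %

6.8258 %


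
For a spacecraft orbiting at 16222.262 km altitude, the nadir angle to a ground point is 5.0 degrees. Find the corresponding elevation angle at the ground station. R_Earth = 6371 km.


r = R_E + alt = 22593.2620 km
Law of sines in the satellite / Earth-center / ground-point triangle:
  sin(nadir)/R_E = sin(90 + el)/r  =>  cos(el) = (r/R_E)*sin(nadir)
cos(el) = (22593.2620 / 6371.0000) * sin(5.0 deg) = 0.3090775
el = arccos(0.3090775) = 71.9964 deg
(Earth-central angle = 90 - nadir - el = 13.0036 deg)

71.9964 degrees


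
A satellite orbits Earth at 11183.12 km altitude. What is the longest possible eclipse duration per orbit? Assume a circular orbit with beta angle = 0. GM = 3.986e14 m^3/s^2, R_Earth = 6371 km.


r = 17554.1200 km
T = 385.7701 min
Eclipse fraction = arcsin(R_E/r)/pi = arcsin(6371.0000/17554.1200)/pi
= arcsin(0.3629347)/pi = 0.1182252
Eclipse duration = 0.1182252 * 385.7701 = 45.6078 min

45.6078 minutes


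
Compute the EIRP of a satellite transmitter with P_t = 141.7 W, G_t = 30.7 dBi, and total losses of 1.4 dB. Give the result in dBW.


Pt = 141.7 W = 21.5137 dBW
EIRP = Pt_dBW + Gt - losses = 21.5137 + 30.7 - 1.4 = 50.8137 dBW

50.8137 dBW


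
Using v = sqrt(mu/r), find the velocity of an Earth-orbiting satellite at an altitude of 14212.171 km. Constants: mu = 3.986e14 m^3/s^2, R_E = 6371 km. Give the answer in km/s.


r = R_E + alt = 6371.0 + 14212.171 = 20583.1710 km = 2.0583171e+07 m
v = sqrt(mu/r) = sqrt(3.986e14 / 2.0583171e+07) = 4400.6062 m/s = 4.4006 km/s

4.4006 km/s


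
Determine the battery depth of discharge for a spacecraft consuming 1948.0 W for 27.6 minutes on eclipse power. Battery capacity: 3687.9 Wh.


E_used = P * t / 60 = 1948.0 * 27.6 / 60 = 896.0800 Wh
DOD = E_used / E_total * 100 = 896.0800 / 3687.9 * 100
DOD = 24.2978 %

24.2978 %


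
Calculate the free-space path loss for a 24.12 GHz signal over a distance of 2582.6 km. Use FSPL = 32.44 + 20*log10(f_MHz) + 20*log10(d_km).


f = 24.12 GHz = 24120.0000 MHz
d = 2582.6 km
FSPL = 32.44 + 20*log10(24120.0000) + 20*log10(2582.6)
FSPL = 32.44 + 87.6475 + 68.2411
FSPL = 188.3287 dB

188.3287 dB


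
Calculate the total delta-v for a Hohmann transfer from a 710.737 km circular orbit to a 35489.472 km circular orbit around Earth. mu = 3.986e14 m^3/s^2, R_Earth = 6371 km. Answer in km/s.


r1 = 7081.7370 km = 7.081737e+06 m
r2 = 41860.4720 km = 4.1860472e+07 m
dv1 = sqrt(mu/r1)*(sqrt(2*r2/(r1+r2)) - 1) = 2309.9978 m/s
dv2 = sqrt(mu/r2)*(1 - sqrt(2*r1/(r1+r2))) = 1425.7854 m/s
total dv = |dv1| + |dv2| = 2309.9978 + 1425.7854 = 3735.7832 m/s = 3.7358 km/s

3.7358 km/s


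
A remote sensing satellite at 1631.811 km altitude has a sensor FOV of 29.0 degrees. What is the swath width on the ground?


FOV = 29.0 deg = 0.5061455 rad
swath = 2 * alt * tan(FOV/2) = 2 * 1631.811 * tan(0.2530727)
swath = 2 * 1631.811 * 0.2586176
swath = 844.0300 km

844.0300 km


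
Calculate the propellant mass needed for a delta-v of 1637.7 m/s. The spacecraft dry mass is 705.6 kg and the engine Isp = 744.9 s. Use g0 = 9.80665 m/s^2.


ve = Isp * g0 = 744.9 * 9.80665 = 7304.973585 m/s
mass ratio = exp(dv/ve) = exp(1637.7/7304.973585) = 1.25130840
m_prop = m_dry * (mr - 1) = 705.6 * (1.25130840 - 1)
m_prop = 177.3232 kg

177.3232 kg


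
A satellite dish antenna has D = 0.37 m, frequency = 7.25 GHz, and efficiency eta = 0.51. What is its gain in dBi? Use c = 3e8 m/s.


lambda = c/f = 3e8 / 7.25e+09 = 0.04137931 m
G = eta*(pi*D/lambda)^2 = 0.51*(pi*0.37/0.04137931)^2
G = 402.4453 (linear)
G = 10*log10(402.4453) = 26.0471 dBi

26.0471 dBi


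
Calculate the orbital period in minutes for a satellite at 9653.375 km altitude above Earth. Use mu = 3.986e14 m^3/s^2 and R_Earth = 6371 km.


r = 16024.3750 km = 1.6024375e+07 m
T = 2*pi*sqrt(r^3/mu) = 2*pi*sqrt(4.1147485e+21 / 3.986e14)
T = 20187.5154 s = 336.4586 min

336.4586 minutes


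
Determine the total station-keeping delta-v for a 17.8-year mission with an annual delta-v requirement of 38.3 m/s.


dV = rate * years = 38.3 * 17.8
dV = 681.7400 m/s

681.7400 m/s


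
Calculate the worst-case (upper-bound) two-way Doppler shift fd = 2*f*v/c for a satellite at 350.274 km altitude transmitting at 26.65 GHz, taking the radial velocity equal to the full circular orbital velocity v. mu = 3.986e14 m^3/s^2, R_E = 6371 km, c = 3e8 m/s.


r = 6.721274e+06 m
v = sqrt(mu/r) = 7700.9242 m/s (worst-case radial velocity)
f = 26.65 GHz = 2.665e+10 Hz
fd = 2*f*v/c = 2*2.665e+10*7700.9242/3.0e+08
fd = 1.3681975e+06 Hz

1.3682e+06 Hz


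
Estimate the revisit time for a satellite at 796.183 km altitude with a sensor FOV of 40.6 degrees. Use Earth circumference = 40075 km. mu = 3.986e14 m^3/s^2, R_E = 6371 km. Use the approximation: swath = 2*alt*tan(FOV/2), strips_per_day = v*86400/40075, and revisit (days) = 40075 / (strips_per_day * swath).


swath = 2*796.183*tan(0.3543018) = 589.0341 km
v = sqrt(mu/r) = 7457.5195 m/s = 7.4575 km/s
strips/day = v*86400/40075 = 7.4575*86400/40075 = 16.0781
coverage/day = strips * swath = 16.0781 * 589.0341 = 9470.5462 km
revisit = 40075 / 9470.5462 = 4.2315 days

4.2315 days


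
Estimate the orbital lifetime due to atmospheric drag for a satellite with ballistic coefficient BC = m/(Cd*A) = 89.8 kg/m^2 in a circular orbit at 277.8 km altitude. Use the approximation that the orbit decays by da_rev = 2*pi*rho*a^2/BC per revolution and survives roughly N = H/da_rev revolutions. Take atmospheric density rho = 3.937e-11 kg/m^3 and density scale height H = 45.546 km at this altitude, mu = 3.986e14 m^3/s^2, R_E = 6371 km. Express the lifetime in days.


a = R_E + alt = 6648.8000 km = 6.6488e+06 m
da_rev = 2*pi*rho*a^2/BC = 2*pi*3.937e-11*(6.6488e+06)^2/89.8 = 121.774256 m per revolution
N = H/da_rev = 45546.0000 m / 121.774256 m = 374.0199 revolutions
P = 2*pi*sqrt(a^3/mu) = 5395.4308 s
lifetime = N*P = 374.0199 * 5395.4308 = 2.0179987e+06 s = 23.3565 days

23.3565 days


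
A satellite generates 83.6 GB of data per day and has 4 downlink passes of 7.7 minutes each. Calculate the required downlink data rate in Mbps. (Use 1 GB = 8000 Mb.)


total contact time = 4 * 7.7 * 60 = 1848.0000 s
data = 83.6 GB = 668800.0000 Mb
rate = 668800.0000 / 1848.0000 = 361.9048 Mbps

361.9048 Mbps


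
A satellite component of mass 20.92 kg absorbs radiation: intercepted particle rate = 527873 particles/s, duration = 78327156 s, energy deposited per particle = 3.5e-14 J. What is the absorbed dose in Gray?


Total energy deposited = rate * time * E_per
  = 527873 * 78327156 * 3.5e-14 = 1.4471 J
Dose = E_total / mass = 1.4471 / 20.92
Dose = 0.06917484 Gy

0.0692 Gy


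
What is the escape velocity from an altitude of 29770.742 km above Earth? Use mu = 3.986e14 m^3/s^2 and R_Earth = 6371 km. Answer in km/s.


r = 6371.0 + 29770.742 = 36141.7420 km = 3.6141742e+07 m
v_esc = sqrt(2*mu/r) = sqrt(2*3.986e14 / 3.6141742e+07)
v_esc = 4696.5517 m/s = 4.6966 km/s

4.6966 km/s


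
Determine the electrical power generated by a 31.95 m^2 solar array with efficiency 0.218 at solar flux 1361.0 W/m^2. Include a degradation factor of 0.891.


P = area * eta * S * degradation
P = 31.95 * 0.218 * 1361.0 * 0.891
P = 8446.2355 W

8446.2355 W


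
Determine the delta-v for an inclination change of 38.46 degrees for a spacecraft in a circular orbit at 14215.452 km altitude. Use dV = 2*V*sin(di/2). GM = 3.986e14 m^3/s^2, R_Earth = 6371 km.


r = 20586.4520 km = 2.0586452e+07 m
V = sqrt(mu/r) = 4400.2555 m/s
di = 38.46 deg = 0.6712536 rad
dV = 2*V*sin(di/2) = 2*4400.2555*sin(0.3356268)
dV = 2898.5458 m/s = 2.8985 km/s

2.8985 km/s


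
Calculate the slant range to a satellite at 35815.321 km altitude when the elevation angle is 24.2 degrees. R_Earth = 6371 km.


h = 35815.321 km, el = 24.2 deg
d = -R_E*sin(el) + sqrt((R_E*sin(el))^2 + 2*R_E*h + h^2)
d = -6371.0000*sin(0.4223697) + sqrt((6371.0000*0.409923)^2 + 2*6371.0000*35815.321 + 35815.321^2)
d = 39172.5472 km

39172.5472 km


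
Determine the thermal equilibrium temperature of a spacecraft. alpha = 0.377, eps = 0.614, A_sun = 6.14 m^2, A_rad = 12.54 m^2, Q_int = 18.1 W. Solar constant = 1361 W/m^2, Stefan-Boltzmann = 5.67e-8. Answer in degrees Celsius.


Numerator = alpha*S*A_sun + Q_int = 0.377*1361*6.14 + 18.1 = 3168.5156 W
Denominator = eps*sigma*A_rad = 0.614*5.67e-8*12.54 = 4.3656505e-07 W/K^4
T^4 = 7.2578315e+09 K^4
T = 291.8782 K = 18.7282 C

18.7282 degrees Celsius


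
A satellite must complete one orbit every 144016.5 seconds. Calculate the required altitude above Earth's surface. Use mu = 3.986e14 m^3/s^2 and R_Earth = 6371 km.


T = 144016.5 s
r = (mu*T^2/(4*pi^2))^(1/3) = (3.986e14 * 144016.5^2 / (4*pi^2))^(1/3)
r = 5.9383714e+07 m = 59383.7137 km
alt = r - R_E = 59383.7137 - 6371 = 53012.7137 km

53012.7137 km


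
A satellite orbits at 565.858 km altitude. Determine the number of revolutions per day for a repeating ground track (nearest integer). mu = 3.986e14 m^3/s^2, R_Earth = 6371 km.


r = 6.936858e+06 m
T = 2*pi*sqrt(r^3/mu) = 5749.8356 s = 95.8306 min
revs/day = 1440 / 95.8306 = 15.0265
Rounded: 15 revolutions per day

15 revolutions per day


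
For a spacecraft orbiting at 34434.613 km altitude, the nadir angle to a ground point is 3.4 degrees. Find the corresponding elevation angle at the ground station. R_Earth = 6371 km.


r = R_E + alt = 40805.6130 km
Law of sines in the satellite / Earth-center / ground-point triangle:
  sin(nadir)/R_E = sin(90 + el)/r  =>  cos(el) = (r/R_E)*sin(nadir)
cos(el) = (40805.6130 / 6371.0000) * sin(3.4 deg) = 0.3798513
el = arccos(0.3798513) = 67.6755 deg
(Earth-central angle = 90 - nadir - el = 18.9245 deg)

67.6755 degrees


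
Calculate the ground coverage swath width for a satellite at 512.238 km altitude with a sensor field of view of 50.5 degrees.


FOV = 50.5 deg = 0.8813913 rad
swath = 2 * alt * tan(FOV/2) = 2 * 512.238 * tan(0.4406956)
swath = 2 * 512.238 * 0.4716306
swath = 483.1742 km

483.1742 km


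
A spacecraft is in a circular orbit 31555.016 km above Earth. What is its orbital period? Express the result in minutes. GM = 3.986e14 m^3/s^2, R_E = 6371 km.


r = 37926.0160 km = 3.7926016e+07 m
T = 2*pi*sqrt(r^3/mu) = 2*pi*sqrt(5.4552125e+22 / 3.986e14)
T = 73505.0296 s = 1225.0838 min

1225.0838 minutes


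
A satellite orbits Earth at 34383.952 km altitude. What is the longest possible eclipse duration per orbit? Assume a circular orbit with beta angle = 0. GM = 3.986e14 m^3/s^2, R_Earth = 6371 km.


r = 40754.9520 km
T = 1364.6791 min
Eclipse fraction = arcsin(R_E/r)/pi = arcsin(6371.0000/40754.9520)/pi
= arcsin(0.1563246)/pi = 0.04996458
Eclipse duration = 0.04996458 * 1364.6791 = 68.1856 min

68.1856 minutes


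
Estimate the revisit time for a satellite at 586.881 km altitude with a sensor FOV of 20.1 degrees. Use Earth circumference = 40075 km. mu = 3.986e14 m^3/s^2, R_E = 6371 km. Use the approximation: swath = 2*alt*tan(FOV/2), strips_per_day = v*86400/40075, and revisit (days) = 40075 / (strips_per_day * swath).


swath = 2*586.881*tan(0.1754056) = 208.0222 km
v = sqrt(mu/r) = 7568.8544 m/s = 7.5689 km/s
strips/day = v*86400/40075 = 7.5689*86400/40075 = 16.3181
coverage/day = strips * swath = 16.3181 * 208.0222 = 3394.5334 km
revisit = 40075 / 3394.5334 = 11.8057 days

11.8057 days


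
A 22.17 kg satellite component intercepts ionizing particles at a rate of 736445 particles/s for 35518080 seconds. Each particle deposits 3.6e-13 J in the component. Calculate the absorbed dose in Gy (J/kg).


Total energy deposited = rate * time * E_per
  = 736445 * 35518080 * 3.6e-13 = 9.4166 J
Dose = E_total / mass = 9.4166 / 22.17
Dose = 0.4247434 Gy

0.4247 Gy


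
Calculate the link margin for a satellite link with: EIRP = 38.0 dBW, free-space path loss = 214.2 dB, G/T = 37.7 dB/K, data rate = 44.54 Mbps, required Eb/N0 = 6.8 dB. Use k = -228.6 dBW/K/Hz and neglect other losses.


C/N0 = EIRP - FSPL + G/T - k = 38.0 - 214.2 + 37.7 - (-228.6)
C/N0 = 90.1000 dB-Hz
R_b = 44.54 Mbps = 4.454e+07 bps -> 10*log10(R_b) = 76.4875 dB-Hz
Eb/N0 = C/N0 - 10*log10(R_b) = 90.1000 - 76.4875 = 13.6125 dB
Margin = Eb/N0 - Eb/N0_req = 13.6125 - 6.8 = 6.8125 dB (link closes)

6.8125 dB


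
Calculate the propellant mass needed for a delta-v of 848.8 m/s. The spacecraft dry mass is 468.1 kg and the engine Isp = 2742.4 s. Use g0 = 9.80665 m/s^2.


ve = Isp * g0 = 2742.4 * 9.80665 = 26893.756960 m/s
mass ratio = exp(dv/ve) = exp(848.8/26893.756960) = 1.03206457
m_prop = m_dry * (mr - 1) = 468.1 * (1.03206457 - 1)
m_prop = 15.0094 kg

15.0094 kg


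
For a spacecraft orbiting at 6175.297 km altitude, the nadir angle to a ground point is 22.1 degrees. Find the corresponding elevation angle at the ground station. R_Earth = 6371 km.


r = R_E + alt = 12546.2970 km
Law of sines in the satellite / Earth-center / ground-point triangle:
  sin(nadir)/R_E = sin(90 + el)/r  =>  cos(el) = (r/R_E)*sin(nadir)
cos(el) = (12546.2970 / 6371.0000) * sin(22.1 deg) = 0.7408918
el = arccos(0.7408918) = 42.1926 deg
(Earth-central angle = 90 - nadir - el = 25.7074 deg)

42.1926 degrees


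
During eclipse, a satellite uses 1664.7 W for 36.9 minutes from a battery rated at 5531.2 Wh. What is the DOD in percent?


E_used = P * t / 60 = 1664.7 * 36.9 / 60 = 1023.7905 Wh
DOD = E_used / E_total * 100 = 1023.7905 / 5531.2 * 100
DOD = 18.5094 %

18.5094 %


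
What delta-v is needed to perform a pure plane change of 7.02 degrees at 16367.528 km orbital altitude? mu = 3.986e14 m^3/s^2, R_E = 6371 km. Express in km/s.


r = 22738.5280 km = 2.2738528e+07 m
V = sqrt(mu/r) = 4186.8507 m/s
di = 7.02 deg = 0.1225221 rad
dV = 2*V*sin(di/2) = 2*4186.8507*sin(0.06126106)
dV = 512.6610 m/s = 0.512661 km/s

0.5127 km/s


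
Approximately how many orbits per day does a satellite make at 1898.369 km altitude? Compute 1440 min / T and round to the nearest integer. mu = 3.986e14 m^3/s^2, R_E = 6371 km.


r = 8.269369e+06 m
T = 2*pi*sqrt(r^3/mu) = 7483.7587 s = 124.7293 min
revs/day = 1440 / 124.7293 = 11.5450
Rounded: 12 revolutions per day

12 revolutions per day


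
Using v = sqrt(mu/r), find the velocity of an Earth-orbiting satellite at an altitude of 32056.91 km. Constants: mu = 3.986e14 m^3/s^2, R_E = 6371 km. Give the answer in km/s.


r = R_E + alt = 6371.0 + 32056.91 = 38427.9100 km = 3.842791e+07 m
v = sqrt(mu/r) = sqrt(3.986e14 / 3.842791e+07) = 3220.6629 m/s = 3.2207 km/s

3.2207 km/s


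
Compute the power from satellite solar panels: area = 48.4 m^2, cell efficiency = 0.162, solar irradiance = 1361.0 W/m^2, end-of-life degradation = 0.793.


P = area * eta * S * degradation
P = 48.4 * 0.162 * 1361.0 * 0.793
P = 8462.3637 W

8462.3637 W


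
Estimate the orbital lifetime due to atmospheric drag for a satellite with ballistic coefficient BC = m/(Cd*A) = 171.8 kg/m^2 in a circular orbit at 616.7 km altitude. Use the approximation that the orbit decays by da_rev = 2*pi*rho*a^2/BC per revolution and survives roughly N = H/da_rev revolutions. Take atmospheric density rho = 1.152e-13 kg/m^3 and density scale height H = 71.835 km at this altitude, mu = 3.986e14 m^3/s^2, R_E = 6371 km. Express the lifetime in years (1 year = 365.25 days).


a = R_E + alt = 6987.7000 km = 6.9877e+06 m
da_rev = 2*pi*rho*a^2/BC = 2*pi*1.152e-13*(6.9877e+06)^2/171.8 = 0.205720557 m per revolution
N = H/da_rev = 71835.0000 m / 0.205720557 m = 349187.2723 revolutions
P = 2*pi*sqrt(a^3/mu) = 5813.1643 s
lifetime = N*P = 349187.2723 * 5813.1643 = 2.029883e+09 s = 23494.0161 days
years = 23494.0161 / 365.25 = 64.3231 years

64.3231 years


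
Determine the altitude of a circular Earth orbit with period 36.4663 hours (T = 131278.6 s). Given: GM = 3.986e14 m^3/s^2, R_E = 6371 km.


T = 131278.6 s
r = (mu*T^2/(4*pi^2))^(1/3) = (3.986e14 * 131278.6^2 / (4*pi^2))^(1/3)
r = 5.5828395e+07 m = 55828.3951 km
alt = r - R_E = 55828.3951 - 6371 = 49457.3951 km

49457.3951 km


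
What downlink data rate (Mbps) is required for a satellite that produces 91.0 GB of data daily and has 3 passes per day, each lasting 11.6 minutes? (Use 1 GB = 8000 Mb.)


total contact time = 3 * 11.6 * 60 = 2088.0000 s
data = 91.0 GB = 728000.0000 Mb
rate = 728000.0000 / 2088.0000 = 348.6590 Mbps

348.6590 Mbps


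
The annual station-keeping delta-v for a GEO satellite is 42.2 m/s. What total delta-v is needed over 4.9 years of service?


dV = rate * years = 42.2 * 4.9
dV = 206.7800 m/s

206.7800 m/s


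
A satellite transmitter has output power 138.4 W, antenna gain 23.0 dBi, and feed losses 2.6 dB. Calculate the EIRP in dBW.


Pt = 138.4 W = 21.4114 dBW
EIRP = Pt_dBW + Gt - losses = 21.4114 + 23.0 - 2.6 = 41.8114 dBW

41.8114 dBW


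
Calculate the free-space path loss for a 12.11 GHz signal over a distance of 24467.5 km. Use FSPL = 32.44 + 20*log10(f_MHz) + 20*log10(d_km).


f = 12.11 GHz = 12110.0000 MHz
d = 24467.5 km
FSPL = 32.44 + 20*log10(12110.0000) + 20*log10(24467.5)
FSPL = 32.44 + 81.6629 + 87.7718
FSPL = 201.8747 dB

201.8747 dB


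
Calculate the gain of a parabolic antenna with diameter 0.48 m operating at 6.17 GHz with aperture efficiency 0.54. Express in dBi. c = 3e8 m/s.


lambda = c/f = 3e8 / 6.17e+09 = 0.04862237 m
G = eta*(pi*D/lambda)^2 = 0.54*(pi*0.48/0.04862237)^2
G = 519.4022 (linear)
G = 10*log10(519.4022) = 27.1550 dBi

27.1550 dBi


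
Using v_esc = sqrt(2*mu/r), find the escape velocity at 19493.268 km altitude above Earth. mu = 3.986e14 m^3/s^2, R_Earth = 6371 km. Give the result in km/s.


r = 6371.0 + 19493.268 = 25864.2680 km = 2.5864268e+07 m
v_esc = sqrt(2*mu/r) = sqrt(2*3.986e14 / 2.5864268e+07)
v_esc = 5551.7966 m/s = 5.5518 km/s

5.5518 km/s


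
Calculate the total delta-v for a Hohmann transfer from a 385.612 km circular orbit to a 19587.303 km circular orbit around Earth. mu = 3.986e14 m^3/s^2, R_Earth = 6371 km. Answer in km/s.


r1 = 6756.6120 km = 6.756612e+06 m
r2 = 25958.3030 km = 2.5958303e+07 m
dv1 = sqrt(mu/r1)*(sqrt(2*r2/(r1+r2)) - 1) = 1994.9855 m/s
dv2 = sqrt(mu/r2)*(1 - sqrt(2*r1/(r1+r2))) = 1400.1243 m/s
total dv = |dv1| + |dv2| = 1994.9855 + 1400.1243 = 3395.1098 m/s = 3.3951 km/s

3.3951 km/s


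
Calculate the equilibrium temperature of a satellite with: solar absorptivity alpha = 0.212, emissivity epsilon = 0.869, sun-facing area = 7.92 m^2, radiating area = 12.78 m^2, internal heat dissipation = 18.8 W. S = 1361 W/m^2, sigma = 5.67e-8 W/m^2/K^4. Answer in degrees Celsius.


Numerator = alpha*S*A_sun + Q_int = 0.212*1361*7.92 + 18.8 = 2303.9734 W
Denominator = eps*sigma*A_rad = 0.869*5.67e-8*12.78 = 6.2969999e-07 W/K^4
T^4 = 3.658843e+09 K^4
T = 245.9438 K = -27.2062 C

-27.2062 degrees Celsius


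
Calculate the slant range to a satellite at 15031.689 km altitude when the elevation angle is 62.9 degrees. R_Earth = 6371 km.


h = 15031.689 km, el = 62.9 deg
d = -R_E*sin(el) + sqrt((R_E*sin(el))^2 + 2*R_E*h + h^2)
d = -6371.0000*sin(1.0978) + sqrt((6371.0000*0.8902128)^2 + 2*6371.0000*15031.689 + 15031.689^2)
d = 15533.4510 km

15533.4510 km


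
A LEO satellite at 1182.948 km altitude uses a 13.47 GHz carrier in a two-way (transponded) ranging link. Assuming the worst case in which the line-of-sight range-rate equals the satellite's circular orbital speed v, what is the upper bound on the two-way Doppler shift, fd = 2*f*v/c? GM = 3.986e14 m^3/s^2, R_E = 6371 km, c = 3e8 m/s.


r = 7.553948e+06 m
v = sqrt(mu/r) = 7264.0973 m/s (worst-case radial velocity)
f = 13.47 GHz = 1.347e+10 Hz
fd = 2*f*v/c = 2*1.347e+10*7264.0973/3.0e+08
fd = 652315.9360 Hz

652315.9360 Hz


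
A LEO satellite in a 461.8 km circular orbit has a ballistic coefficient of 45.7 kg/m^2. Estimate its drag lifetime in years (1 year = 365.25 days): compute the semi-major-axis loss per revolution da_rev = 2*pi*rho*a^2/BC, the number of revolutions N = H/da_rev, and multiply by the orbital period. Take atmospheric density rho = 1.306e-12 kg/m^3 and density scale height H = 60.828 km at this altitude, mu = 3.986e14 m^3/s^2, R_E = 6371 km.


a = R_E + alt = 6832.8000 km = 6.8328e+06 m
da_rev = 2*pi*rho*a^2/BC = 2*pi*1.306e-12*(6.8328e+06)^2/45.7 = 8.383093 m per revolution
N = H/da_rev = 60828.0000 m / 8.383093 m = 7256.0334 revolutions
P = 2*pi*sqrt(a^3/mu) = 5620.9443 s
lifetime = N*P = 7256.0334 * 5620.9443 = 4.078576e+07 s = 472.0574 days
years = 472.0574 / 365.25 = 1.2924 years

1.2924 years


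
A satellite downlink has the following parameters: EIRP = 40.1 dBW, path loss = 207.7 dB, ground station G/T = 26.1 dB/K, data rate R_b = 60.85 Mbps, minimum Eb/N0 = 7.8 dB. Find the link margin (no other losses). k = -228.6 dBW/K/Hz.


C/N0 = EIRP - FSPL + G/T - k = 40.1 - 207.7 + 26.1 - (-228.6)
C/N0 = 87.1000 dB-Hz
R_b = 60.85 Mbps = 6.085e+07 bps -> 10*log10(R_b) = 77.8426 dB-Hz
Eb/N0 = C/N0 - 10*log10(R_b) = 87.1000 - 77.8426 = 9.2574 dB
Margin = Eb/N0 - Eb/N0_req = 9.2574 - 7.8 = 1.4574 dB (link closes)

1.4574 dB


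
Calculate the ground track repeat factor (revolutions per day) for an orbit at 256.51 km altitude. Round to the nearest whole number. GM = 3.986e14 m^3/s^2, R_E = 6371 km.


r = 6.62751e+06 m
T = 2*pi*sqrt(r^3/mu) = 5369.5366 s = 89.4923 min
revs/day = 1440 / 89.4923 = 16.0908
Rounded: 16 revolutions per day

16 revolutions per day


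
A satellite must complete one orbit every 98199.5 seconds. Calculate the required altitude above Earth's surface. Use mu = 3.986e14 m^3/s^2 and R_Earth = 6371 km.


T = 98199.5 s
r = (mu*T^2/(4*pi^2))^(1/3) = (3.986e14 * 98199.5^2 / (4*pi^2))^(1/3)
r = 4.6004329e+07 m = 46004.3293 km
alt = r - R_E = 46004.3293 - 6371 = 39633.3293 km

39633.3293 km


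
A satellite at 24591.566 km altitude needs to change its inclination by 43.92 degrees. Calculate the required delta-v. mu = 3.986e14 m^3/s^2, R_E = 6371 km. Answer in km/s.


r = 30962.5660 km = 3.0962566e+07 m
V = sqrt(mu/r) = 3587.9813 m/s
di = 43.92 deg = 0.7665486 rad
dV = 2*V*sin(di/2) = 2*3587.9813*sin(0.3832743)
dV = 2683.5173 m/s = 2.6835 km/s

2.6835 km/s


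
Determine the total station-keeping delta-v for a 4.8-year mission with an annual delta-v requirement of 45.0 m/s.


dV = rate * years = 45.0 * 4.8
dV = 216.0000 m/s

216.0000 m/s


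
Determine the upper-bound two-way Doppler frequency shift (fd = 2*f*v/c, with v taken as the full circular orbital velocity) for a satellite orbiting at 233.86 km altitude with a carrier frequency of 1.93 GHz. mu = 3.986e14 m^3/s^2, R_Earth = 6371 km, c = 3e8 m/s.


r = 6.60486e+06 m
v = sqrt(mu/r) = 7768.4941 m/s (worst-case radial velocity)
f = 1.93 GHz = 1.93e+09 Hz
fd = 2*f*v/c = 2*1.93e+09*7768.4941/3.0e+08
fd = 99954.6238 Hz

99954.6238 Hz


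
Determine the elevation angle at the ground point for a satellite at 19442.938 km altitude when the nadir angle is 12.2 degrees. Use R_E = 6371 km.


r = R_E + alt = 25813.9380 km
Law of sines in the satellite / Earth-center / ground-point triangle:
  sin(nadir)/R_E = sin(90 + el)/r  =>  cos(el) = (r/R_E)*sin(nadir)
cos(el) = (25813.9380 / 6371.0000) * sin(12.2 deg) = 0.8562432
el = arccos(0.8562432) = 31.1027 deg
(Earth-central angle = 90 - nadir - el = 46.6973 deg)

31.1027 degrees


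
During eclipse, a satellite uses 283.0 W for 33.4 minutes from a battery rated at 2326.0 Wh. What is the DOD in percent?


E_used = P * t / 60 = 283.0 * 33.4 / 60 = 157.5367 Wh
DOD = E_used / E_total * 100 = 157.5367 / 2326.0 * 100
DOD = 6.7729 %

6.7729 %


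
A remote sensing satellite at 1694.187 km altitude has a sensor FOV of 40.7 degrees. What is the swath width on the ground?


FOV = 40.7 deg = 0.710349 rad
swath = 2 * alt * tan(FOV/2) = 2 * 1694.187 * tan(0.3551745)
swath = 2 * 1694.187 * 0.3709036
swath = 1256.7602 km

1256.7602 km


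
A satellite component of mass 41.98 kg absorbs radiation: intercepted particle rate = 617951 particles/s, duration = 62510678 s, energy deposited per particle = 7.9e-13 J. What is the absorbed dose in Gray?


Total energy deposited = rate * time * E_per
  = 617951 * 62510678 * 7.9e-13 = 30.5165 J
Dose = E_total / mass = 30.5165 / 41.98
Dose = 0.7269305 Gy

0.7269 Gy
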